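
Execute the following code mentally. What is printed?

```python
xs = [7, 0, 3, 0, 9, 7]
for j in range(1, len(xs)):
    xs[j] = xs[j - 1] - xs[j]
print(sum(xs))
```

5

j=1: xs[1] = 7-0 = 7 → [7, 7, 3, 0, 9, 7]
j=2: xs[2] = 7-3 = 4 → [7, 7, 4, 0, 9, 7]
j=3: xs[3] = 4-0 = 4 → [7, 7, 4, 4, 9, 7]
j=4: xs[4] = 4-9 = -5 → [7, 7, 4, 4, -5, 7]
j=5: xs[5] = (-5)-7 = -12 → [7, 7, 4, 4, -5, -12]
sum = 5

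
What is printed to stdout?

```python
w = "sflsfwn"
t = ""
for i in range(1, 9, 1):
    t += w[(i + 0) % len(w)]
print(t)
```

i=1: add w[1]='f' → 'f'
i=2: add w[2]='l' → 'fl'
i=3: add w[3]='s' → 'fls'
i=4: add w[4]='f' → 'flsf'
i=5: add w[5]='w' → 'flsfw'
i=6: add w[6]='n' → 'flsfwn'
i=7: add w[0]='s' → 'flsfwns'
i=8: add w[1]='f' → 'flsfwnsf'

flsfwnsf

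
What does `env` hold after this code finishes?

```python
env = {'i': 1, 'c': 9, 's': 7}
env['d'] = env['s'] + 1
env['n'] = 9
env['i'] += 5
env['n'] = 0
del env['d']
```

{'i': 6, 'c': 9, 's': 7, 'n': 0}

env['d'] = env['s']+1 = 8 → {'i': 1, 'c': 9, 's': 7, 'd': 8}
env['n'] = 9 → {'i': 1, 'c': 9, 's': 7, 'd': 8, 'n': 9}
env['i'] = 1+5 = 6 → {'i': 6, 'c': 9, 's': 7, 'd': 8, 'n': 9}
env['n'] = 0 → {'i': 6, 'c': 9, 's': 7, 'd': 8, 'n': 0}
del 'd' → {'i': 6, 'c': 9, 's': 7, 'n': 0}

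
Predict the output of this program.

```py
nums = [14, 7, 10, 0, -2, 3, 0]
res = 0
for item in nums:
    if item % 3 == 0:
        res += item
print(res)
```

item=14: not %3==0
item=7: not %3==0
item=10: not %3==0
item=0: %3==0, res = 0+0 = 0
item=-2: not %3==0
item=3: %3==0, res = 0+3 = 3
item=0: %3==0, res = 3+0 = 3

3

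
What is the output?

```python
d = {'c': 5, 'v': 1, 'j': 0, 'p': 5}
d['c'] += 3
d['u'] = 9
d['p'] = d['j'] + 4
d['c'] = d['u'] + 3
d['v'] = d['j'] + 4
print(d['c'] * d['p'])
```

d['c'] = 5+3 = 8 → {'c': 8, 'v': 1, 'j': 0, 'p': 5}
d['u'] = 9 → {'c': 8, 'v': 1, 'j': 0, 'p': 5, 'u': 9}
d['p'] = d['j']+4 = 4 → {'c': 8, 'v': 1, 'j': 0, 'p': 4, 'u': 9}
d['c'] = d['u']+3 = 12 → {'c': 12, 'v': 1, 'j': 0, 'p': 4, 'u': 9}
d['v'] = d['j']+4 = 4 → {'c': 12, 'v': 4, 'j': 0, 'p': 4, 'u': 9}
d['c']*d['p'] = 12*4 = 48

48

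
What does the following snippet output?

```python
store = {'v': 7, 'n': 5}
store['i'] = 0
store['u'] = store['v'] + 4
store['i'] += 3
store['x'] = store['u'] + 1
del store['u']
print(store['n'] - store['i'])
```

2

store['i'] = 0 → {'v': 7, 'n': 5, 'i': 0}
store['u'] = store['v']+4 = 11 → {'v': 7, 'n': 5, 'i': 0, 'u': 11}
store['i'] = 0+3 = 3 → {'v': 7, 'n': 5, 'i': 3, 'u': 11}
store['x'] = store['u']+1 = 12 → {'v': 7, 'n': 5, 'i': 3, 'u': 11, 'x': 12}
del 'u' → {'v': 7, 'n': 5, 'i': 3, 'x': 12}
store['n']-store['i'] = 5-3 = 2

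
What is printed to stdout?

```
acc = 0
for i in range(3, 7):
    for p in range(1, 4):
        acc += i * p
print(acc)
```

108

i=3,p=1: acc = 0+3 = 3
i=3,p=2: acc = 3+6 = 9
i=3,p=3: acc = 9+9 = 18
i=4,p=1: acc = 18+4 = 22
i=4,p=2: acc = 22+8 = 30
i=4,p=3: acc = 30+12 = 42
i=5,p=1: acc = 42+5 = 47
i=5,p=2: acc = 47+10 = 57
i=5,p=3: acc = 57+15 = 72
i=6,p=1: acc = 72+6 = 78
i=6,p=2: acc = 78+12 = 90
i=6,p=3: acc = 90+18 = 108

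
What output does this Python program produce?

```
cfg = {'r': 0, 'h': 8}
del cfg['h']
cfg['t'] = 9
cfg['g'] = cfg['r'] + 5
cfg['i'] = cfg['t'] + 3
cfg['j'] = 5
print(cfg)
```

del 'h' → {'r': 0}
cfg['t'] = 9 → {'r': 0, 't': 9}
cfg['g'] = cfg['r']+5 = 5 → {'r': 0, 't': 9, 'g': 5}
cfg['i'] = cfg['t']+3 = 12 → {'r': 0, 't': 9, 'g': 5, 'i': 12}
cfg['j'] = 5 → {'r': 0, 't': 9, 'g': 5, 'i': 12, 'j': 5}

{'r': 0, 't': 9, 'g': 5, 'i': 12, 'j': 5}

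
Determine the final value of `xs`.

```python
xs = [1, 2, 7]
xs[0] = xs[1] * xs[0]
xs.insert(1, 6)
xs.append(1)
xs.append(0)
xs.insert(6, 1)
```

[2, 6, 2, 7, 1, 0, 1]

xs[0] = xs[1]*xs[0] = 2*1 = 2 → [2, 2, 7]
insert 6 at 1 → [2, 6, 2, 7]
append 1 → [2, 6, 2, 7, 1]
append 0 → [2, 6, 2, 7, 1, 0]
insert 1 at 6 → [2, 6, 2, 7, 1, 0, 1]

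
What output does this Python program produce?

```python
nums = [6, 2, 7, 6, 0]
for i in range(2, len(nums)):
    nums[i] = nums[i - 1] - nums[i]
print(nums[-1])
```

i=2: nums[2] = 2-7 = -5 → [6, 2, -5, 6, 0]
i=3: nums[3] = (-5)-6 = -11 → [6, 2, -5, -11, 0]
i=4: nums[4] = (-11)-0 = -11 → [6, 2, -5, -11, -11]

-11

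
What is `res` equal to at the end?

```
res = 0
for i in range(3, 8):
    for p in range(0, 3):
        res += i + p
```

i=3,p=0: res = 0+3 = 3
i=3,p=1: res = 3+4 = 7
i=3,p=2: res = 7+5 = 12
i=4,p=0: res = 12+4 = 16
i=4,p=1: res = 16+5 = 21
i=4,p=2: res = 21+6 = 27
i=5,p=0: res = 27+5 = 32
i=5,p=1: res = 32+6 = 38
i=5,p=2: res = 38+7 = 45
i=6,p=0: res = 45+6 = 51
i=6,p=1: res = 51+7 = 58
i=6,p=2: res = 58+8 = 66
i=7,p=0: res = 66+7 = 73
i=7,p=1: res = 73+8 = 81
i=7,p=2: res = 81+9 = 90

90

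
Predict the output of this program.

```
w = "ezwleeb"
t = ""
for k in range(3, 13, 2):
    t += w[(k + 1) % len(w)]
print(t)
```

ebzle

k=3: add w[4]='e' → 'e'
k=5: add w[6]='b' → 'eb'
k=7: add w[1]='z' → 'ebz'
k=9: add w[3]='l' → 'ebzl'
k=11: add w[5]='e' → 'ebzle'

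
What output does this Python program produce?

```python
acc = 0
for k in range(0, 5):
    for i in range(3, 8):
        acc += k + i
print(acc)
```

175

k=0,i=3: acc = 0+3 = 3
k=0,i=4: acc = 3+4 = 7
k=0,i=5: acc = 7+5 = 12
k=0,i=6: acc = 12+6 = 18
k=0,i=7: acc = 18+7 = 25
k=1,i=3: acc = 25+4 = 29
k=1,i=4: acc = 29+5 = 34
k=1,i=5: acc = 34+6 = 40
k=1,i=6: acc = 40+7 = 47
k=1,i=7: acc = 47+8 = 55
k=2,i=3: acc = 55+5 = 60
k=2,i=4: acc = 60+6 = 66
k=2,i=5: acc = 66+7 = 73
k=2,i=6: acc = 73+8 = 81
k=2,i=7: acc = 81+9 = 90
k=3,i=3: acc = 90+6 = 96
k=3,i=4: acc = 96+7 = 103
k=3,i=5: acc = 103+8 = 111
k=3,i=6: acc = 111+9 = 120
k=3,i=7: acc = 120+10 = 130
k=4,i=3: acc = 130+7 = 137
k=4,i=4: acc = 137+8 = 145
k=4,i=5: acc = 145+9 = 154
k=4,i=6: acc = 154+10 = 164
k=4,i=7: acc = 164+11 = 175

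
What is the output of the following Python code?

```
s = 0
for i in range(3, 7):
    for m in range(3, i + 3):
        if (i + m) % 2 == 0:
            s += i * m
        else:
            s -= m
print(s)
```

i=3,m=3: even sum, s = 0+9 = 9
i=3,m=4: odd sum, s = 9-4 = 5
i=3,m=5: even sum, s = 5+15 = 20
i=4,m=3: odd sum, s = 20-3 = 17
i=4,m=4: even sum, s = 17+16 = 33
i=4,m=5: odd sum, s = 33-5 = 28
i=4,m=6: even sum, s = 28+24 = 52
i=5,m=3: even sum, s = 52+15 = 67
i=5,m=4: odd sum, s = 67-4 = 63
i=5,m=5: even sum, s = 63+25 = 88
i=5,m=6: odd sum, s = 88-6 = 82
i=5,m=7: even sum, s = 82+35 = 117
i=6,m=3: odd sum, s = 117-3 = 114
i=6,m=4: even sum, s = 114+24 = 138
i=6,m=5: odd sum, s = 138-5 = 133
i=6,m=6: even sum, s = 133+36 = 169
i=6,m=7: odd sum, s = 169-7 = 162
i=6,m=8: even sum, s = 162+48 = 210

210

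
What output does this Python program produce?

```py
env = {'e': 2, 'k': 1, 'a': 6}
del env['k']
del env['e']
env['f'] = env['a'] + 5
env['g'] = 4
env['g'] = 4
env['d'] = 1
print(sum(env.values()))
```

del 'k' → {'e': 2, 'a': 6}
del 'e' → {'a': 6}
env['f'] = env['a']+5 = 11 → {'a': 6, 'f': 11}
env['g'] = 4 → {'a': 6, 'f': 11, 'g': 4}
env['g'] = 4 → {'a': 6, 'f': 11, 'g': 4}
env['d'] = 1 → {'a': 6, 'f': 11, 'g': 4, 'd': 1}
sum of values = 22

22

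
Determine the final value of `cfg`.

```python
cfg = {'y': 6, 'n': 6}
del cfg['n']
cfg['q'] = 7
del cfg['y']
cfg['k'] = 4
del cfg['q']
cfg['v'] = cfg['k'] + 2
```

del 'n' → {'y': 6}
cfg['q'] = 7 → {'y': 6, 'q': 7}
del 'y' → {'q': 7}
cfg['k'] = 4 → {'q': 7, 'k': 4}
del 'q' → {'k': 4}
cfg['v'] = cfg['k']+2 = 6 → {'k': 4, 'v': 6}

{'k': 4, 'v': 6}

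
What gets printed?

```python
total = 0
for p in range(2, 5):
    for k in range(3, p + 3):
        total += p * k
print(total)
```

p=2,k=3: total = 0+6 = 6
p=2,k=4: total = 6+8 = 14
p=3,k=3: total = 14+9 = 23
p=3,k=4: total = 23+12 = 35
p=3,k=5: total = 35+15 = 50
p=4,k=3: total = 50+12 = 62
p=4,k=4: total = 62+16 = 78
p=4,k=5: total = 78+20 = 98
p=4,k=6: total = 98+24 = 122

122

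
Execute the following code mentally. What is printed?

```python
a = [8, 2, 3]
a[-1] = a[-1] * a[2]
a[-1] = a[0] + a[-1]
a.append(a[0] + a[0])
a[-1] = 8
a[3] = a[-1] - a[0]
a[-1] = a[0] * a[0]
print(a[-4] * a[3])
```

a[-1] = a[-1]*a[2] = 3*3 = 9 → [8, 2, 9]
a[-1] = a[0]+a[-1] = 8+9 = 17 → [8, 2, 17]
append a[0]+a[0] = 8+8 = 16 → [8, 2, 17, 16]
a[-1] = 8 → [8, 2, 17, 8]
a[3] = a[-1]-a[0] = 8-8 = 0 → [8, 2, 17, 0]
a[-1] = a[0]*a[0] = 8*8 = 64 → [8, 2, 17, 64]
a[-4]*a[3] = 8*64 = 512

512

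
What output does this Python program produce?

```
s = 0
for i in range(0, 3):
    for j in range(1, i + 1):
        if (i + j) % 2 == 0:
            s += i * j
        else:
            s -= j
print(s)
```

4

i=1,j=1: even sum, s = 0+1 = 1
i=2,j=1: odd sum, s = 1-1 = 0
i=2,j=2: even sum, s = 0+4 = 4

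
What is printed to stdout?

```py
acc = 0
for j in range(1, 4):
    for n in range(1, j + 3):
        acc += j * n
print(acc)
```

71

j=1,n=1: acc = 0+1 = 1
j=1,n=2: acc = 1+2 = 3
j=1,n=3: acc = 3+3 = 6
j=2,n=1: acc = 6+2 = 8
j=2,n=2: acc = 8+4 = 12
j=2,n=3: acc = 12+6 = 18
j=2,n=4: acc = 18+8 = 26
j=3,n=1: acc = 26+3 = 29
j=3,n=2: acc = 29+6 = 35
j=3,n=3: acc = 35+9 = 44
j=3,n=4: acc = 44+12 = 56
j=3,n=5: acc = 56+15 = 71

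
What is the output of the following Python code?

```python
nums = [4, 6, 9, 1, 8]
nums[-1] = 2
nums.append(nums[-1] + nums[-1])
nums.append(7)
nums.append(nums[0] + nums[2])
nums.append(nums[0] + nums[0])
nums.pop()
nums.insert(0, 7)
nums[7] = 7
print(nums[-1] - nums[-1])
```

nums[-1] = 2 → [4, 6, 9, 1, 2]
append nums[-1]+nums[-1] = 2+2 = 4 → [4, 6, 9, 1, 2, 4]
append 7 → [4, 6, 9, 1, 2, 4, 7]
append nums[0]+nums[2] = 4+9 = 13 → [4, 6, 9, 1, 2, 4, 7, 13]
append nums[0]+nums[0] = 4+4 = 8 → [4, 6, 9, 1, 2, 4, 7, 13, 8]
pop() removes 8 → [4, 6, 9, 1, 2, 4, 7, 13]
insert 7 at 0 → [7, 4, 6, 9, 1, 2, 4, 7, 13]
nums[7] = 7 → [7, 4, 6, 9, 1, 2, 4, 7, 13]
nums[-1]-nums[-1] = 13-13 = 0

0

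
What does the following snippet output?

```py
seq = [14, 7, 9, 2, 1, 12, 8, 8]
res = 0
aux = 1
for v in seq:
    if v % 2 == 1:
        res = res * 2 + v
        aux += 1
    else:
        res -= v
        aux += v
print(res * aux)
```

-4656

v=14: not odd, res = 0-14 = -14; aux=15
v=7: odd, res = (-14)*2+7 = -21; aux=16
v=9: odd, res = (-21)*2+9 = -33; aux=17
v=2: not odd, res = (-33)-2 = -35; aux=19
v=1: odd, res = (-35)*2+1 = -69; aux=20
v=12: not odd, res = (-69)-12 = -81; aux=32
v=8: not odd, res = (-81)-8 = -89; aux=40
v=8: not odd, res = (-89)-8 = -97; aux=48
res*aux = (-97)*48 = -4656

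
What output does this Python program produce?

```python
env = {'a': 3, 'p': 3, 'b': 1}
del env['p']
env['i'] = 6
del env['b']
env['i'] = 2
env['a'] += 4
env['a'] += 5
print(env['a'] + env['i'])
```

14

del 'p' → {'a': 3, 'b': 1}
env['i'] = 6 → {'a': 3, 'b': 1, 'i': 6}
del 'b' → {'a': 3, 'i': 6}
env['i'] = 2 → {'a': 3, 'i': 2}
env['a'] = 3+4 = 7 → {'a': 7, 'i': 2}
env['a'] = 7+5 = 12 → {'a': 12, 'i': 2}
env['a']+env['i'] = 12+2 = 14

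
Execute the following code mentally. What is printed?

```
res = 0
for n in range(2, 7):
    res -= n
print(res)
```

-20

n=2: res = 0-2 = -2
n=3: res = (-2)-3 = -5
n=4: res = (-5)-4 = -9
n=5: res = (-9)-5 = -14
n=6: res = (-14)-6 = -20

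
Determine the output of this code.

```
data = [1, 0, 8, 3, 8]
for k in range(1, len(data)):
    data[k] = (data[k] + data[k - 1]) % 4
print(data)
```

k=1: data[1] = (0+1)%4 = 1 → [1, 1, 8, 3, 8]
k=2: data[2] = (8+1)%4 = 1 → [1, 1, 1, 3, 8]
k=3: data[3] = (3+1)%4 = 0 → [1, 1, 1, 0, 8]
k=4: data[4] = (8+0)%4 = 0 → [1, 1, 1, 0, 0]

[1, 1, 1, 0, 0]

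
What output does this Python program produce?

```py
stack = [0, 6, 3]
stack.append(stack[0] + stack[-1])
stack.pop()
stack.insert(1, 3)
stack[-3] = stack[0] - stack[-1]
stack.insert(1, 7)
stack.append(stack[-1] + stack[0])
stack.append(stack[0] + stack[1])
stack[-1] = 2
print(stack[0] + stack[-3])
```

append stack[0]+stack[-1] = 0+3 = 3 → [0, 6, 3, 3]
pop() removes 3 → [0, 6, 3]
insert 3 at 1 → [0, 3, 6, 3]
stack[-3] = stack[0]-stack[-1] = 0-3 = -3 → [0, -3, 6, 3]
insert 7 at 1 → [0, 7, -3, 6, 3]
append stack[-1]+stack[0] = 3+0 = 3 → [0, 7, -3, 6, 3, 3]
append stack[0]+stack[1] = 0+7 = 7 → [0, 7, -3, 6, 3, 3, 7]
stack[-1] = 2 → [0, 7, -3, 6, 3, 3, 2]
stack[0]+stack[-3] = 0+3 = 3

3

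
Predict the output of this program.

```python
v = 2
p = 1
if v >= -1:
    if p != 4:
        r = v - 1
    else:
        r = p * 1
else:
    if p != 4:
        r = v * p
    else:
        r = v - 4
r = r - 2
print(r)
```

v=2, p=1
v >= -1 is True; p != 4 is True
→ r = v - 1 = 1
r = 1-2 = -1

-1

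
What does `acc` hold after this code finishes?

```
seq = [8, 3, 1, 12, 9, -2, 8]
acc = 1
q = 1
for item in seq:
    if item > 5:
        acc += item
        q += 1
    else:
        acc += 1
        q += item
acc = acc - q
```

item=8: >5, acc = 1+8 = 9; q=2
item=3: not >5, acc = 9+1 = 10; q=5
item=1: not >5, acc = 10+1 = 11; q=6
item=12: >5, acc = 11+12 = 23; q=7
item=9: >5, acc = 23+9 = 32; q=8
item=-2: not >5, acc = 32+1 = 33; q=6
item=8: >5, acc = 33+8 = 41; q=7
acc-q = 41-7 = 34

34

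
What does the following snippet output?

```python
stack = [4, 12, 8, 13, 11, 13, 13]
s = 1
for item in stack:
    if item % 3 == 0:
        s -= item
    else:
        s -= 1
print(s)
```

item=4: not %3==0, s = 1-1 = 0
item=12: %3==0, s = 0-12 = -12
item=8: not %3==0, s = (-12)-1 = -13
item=13: not %3==0, s = (-13)-1 = -14
item=11: not %3==0, s = (-14)-1 = -15
item=13: not %3==0, s = (-15)-1 = -16
item=13: not %3==0, s = (-16)-1 = -17

-17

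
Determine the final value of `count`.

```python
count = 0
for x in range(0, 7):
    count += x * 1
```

x=0: count = 0+0*1 = 0
x=1: count = 0+1*1 = 1
x=2: count = 1+2*1 = 3
x=3: count = 3+3*1 = 6
x=4: count = 6+4*1 = 10
x=5: count = 10+5*1 = 15
x=6: count = 15+6*1 = 21

21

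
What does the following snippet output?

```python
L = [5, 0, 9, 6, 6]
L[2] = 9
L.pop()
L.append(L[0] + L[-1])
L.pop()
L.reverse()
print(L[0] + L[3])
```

L[2] = 9 → [5, 0, 9, 6, 6]
pop() removes 6 → [5, 0, 9, 6]
append L[0]+L[-1] = 5+6 = 11 → [5, 0, 9, 6, 11]
pop() removes 11 → [5, 0, 9, 6]
reverse → [6, 9, 0, 5]
L[0]+L[3] = 6+5 = 11

11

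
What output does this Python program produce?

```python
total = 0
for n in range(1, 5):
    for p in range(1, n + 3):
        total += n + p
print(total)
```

102

n=1,p=1: total = 0+2 = 2
n=1,p=2: total = 2+3 = 5
n=1,p=3: total = 5+4 = 9
n=2,p=1: total = 9+3 = 12
n=2,p=2: total = 12+4 = 16
n=2,p=3: total = 16+5 = 21
n=2,p=4: total = 21+6 = 27
n=3,p=1: total = 27+4 = 31
n=3,p=2: total = 31+5 = 36
n=3,p=3: total = 36+6 = 42
n=3,p=4: total = 42+7 = 49
n=3,p=5: total = 49+8 = 57
n=4,p=1: total = 57+5 = 62
n=4,p=2: total = 62+6 = 68
n=4,p=3: total = 68+7 = 75
n=4,p=4: total = 75+8 = 83
n=4,p=5: total = 83+9 = 92
n=4,p=6: total = 92+10 = 102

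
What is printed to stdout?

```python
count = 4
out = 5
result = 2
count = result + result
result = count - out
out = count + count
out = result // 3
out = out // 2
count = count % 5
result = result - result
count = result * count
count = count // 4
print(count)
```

0

count = 2+2 = 4
result = 4-5 = -1
out = 4+4 = 8
out = (-1)//3 = -1
out = (-1)//2 = -1
count = 4%5 = 4
result = (-1)-(-1) = 0
count = 0*4 = 0
count = 0//4 = 0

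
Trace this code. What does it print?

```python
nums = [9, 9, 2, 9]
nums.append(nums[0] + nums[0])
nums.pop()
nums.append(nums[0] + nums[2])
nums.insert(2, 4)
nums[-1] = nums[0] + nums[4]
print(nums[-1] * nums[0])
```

162

append nums[0]+nums[0] = 9+9 = 18 → [9, 9, 2, 9, 18]
pop() removes 18 → [9, 9, 2, 9]
append nums[0]+nums[2] = 9+2 = 11 → [9, 9, 2, 9, 11]
insert 4 at 2 → [9, 9, 4, 2, 9, 11]
nums[-1] = nums[0]+nums[4] = 9+9 = 18 → [9, 9, 4, 2, 9, 18]
nums[-1]*nums[0] = 18*9 = 162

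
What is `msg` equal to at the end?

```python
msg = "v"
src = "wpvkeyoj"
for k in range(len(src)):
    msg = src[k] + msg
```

'joyekvpwv'

k=0: prepend 'w' → 'wv'
k=1: prepend 'p' → 'pwv'
k=2: prepend 'v' → 'vpwv'
k=3: prepend 'k' → 'kvpwv'
k=4: prepend 'e' → 'ekvpwv'
k=5: prepend 'y' → 'yekvpwv'
k=6: prepend 'o' → 'oyekvpwv'
k=7: prepend 'j' → 'joyekvpwv'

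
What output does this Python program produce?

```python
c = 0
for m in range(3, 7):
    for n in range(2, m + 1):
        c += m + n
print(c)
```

m=3,n=2: c = 0+5 = 5
m=3,n=3: c = 5+6 = 11
m=4,n=2: c = 11+6 = 17
m=4,n=3: c = 17+7 = 24
m=4,n=4: c = 24+8 = 32
m=5,n=2: c = 32+7 = 39
m=5,n=3: c = 39+8 = 47
m=5,n=4: c = 47+9 = 56
m=5,n=5: c = 56+10 = 66
m=6,n=2: c = 66+8 = 74
m=6,n=3: c = 74+9 = 83
m=6,n=4: c = 83+10 = 93
m=6,n=5: c = 93+11 = 104
m=6,n=6: c = 104+12 = 116

116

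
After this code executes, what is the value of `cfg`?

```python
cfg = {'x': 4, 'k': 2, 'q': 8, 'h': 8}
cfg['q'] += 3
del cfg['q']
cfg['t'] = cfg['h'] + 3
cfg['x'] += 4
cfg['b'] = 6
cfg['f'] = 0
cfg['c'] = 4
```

{'x': 8, 'k': 2, 'h': 8, 't': 11, 'b': 6, 'f': 0, 'c': 4}

cfg['q'] = 8+3 = 11 → {'x': 4, 'k': 2, 'q': 11, 'h': 8}
del 'q' → {'x': 4, 'k': 2, 'h': 8}
cfg['t'] = cfg['h']+3 = 11 → {'x': 4, 'k': 2, 'h': 8, 't': 11}
cfg['x'] = 4+4 = 8 → {'x': 8, 'k': 2, 'h': 8, 't': 11}
cfg['b'] = 6 → {'x': 8, 'k': 2, 'h': 8, 't': 11, 'b': 6}
cfg['f'] = 0 → {'x': 8, 'k': 2, 'h': 8, 't': 11, 'b': 6, 'f': 0}
cfg['c'] = 4 → {'x': 8, 'k': 2, 'h': 8, 't': 11, 'b': 6, 'f': 0, 'c': 4}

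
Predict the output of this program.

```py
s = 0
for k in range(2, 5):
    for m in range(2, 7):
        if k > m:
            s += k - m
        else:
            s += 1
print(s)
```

k=2,m=2: not 2>2, s = 0+1 = 1
k=2,m=3: not 2>3, s = 1+1 = 2
k=2,m=4: not 2>4, s = 2+1 = 3
k=2,m=5: not 2>5, s = 3+1 = 4
k=2,m=6: not 2>6, s = 4+1 = 5
k=3,m=2: 3>2, s = 5+1 = 6
k=3,m=3: not 3>3, s = 6+1 = 7
k=3,m=4: not 3>4, s = 7+1 = 8
k=3,m=5: not 3>5, s = 8+1 = 9
k=3,m=6: not 3>6, s = 9+1 = 10
k=4,m=2: 4>2, s = 10+2 = 12
k=4,m=3: 4>3, s = 12+1 = 13
k=4,m=4: not 4>4, s = 13+1 = 14
k=4,m=5: not 4>5, s = 14+1 = 15
k=4,m=6: not 4>6, s = 15+1 = 16

16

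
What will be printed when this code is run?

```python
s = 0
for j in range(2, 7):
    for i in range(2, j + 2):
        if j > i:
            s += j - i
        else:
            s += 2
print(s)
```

40

j=2,i=2: not 2>2, s = 0+2 = 2
j=2,i=3: not 2>3, s = 2+2 = 4
j=3,i=2: 3>2, s = 4+1 = 5
j=3,i=3: not 3>3, s = 5+2 = 7
j=3,i=4: not 3>4, s = 7+2 = 9
j=4,i=2: 4>2, s = 9+2 = 11
j=4,i=3: 4>3, s = 11+1 = 12
j=4,i=4: not 4>4, s = 12+2 = 14
j=4,i=5: not 4>5, s = 14+2 = 16
j=5,i=2: 5>2, s = 16+3 = 19
j=5,i=3: 5>3, s = 19+2 = 21
j=5,i=4: 5>4, s = 21+1 = 22
j=5,i=5: not 5>5, s = 22+2 = 24
j=5,i=6: not 5>6, s = 24+2 = 26
j=6,i=2: 6>2, s = 26+4 = 30
j=6,i=3: 6>3, s = 30+3 = 33
j=6,i=4: 6>4, s = 33+2 = 35
j=6,i=5: 6>5, s = 35+1 = 36
j=6,i=6: not 6>6, s = 36+2 = 38
j=6,i=7: not 6>7, s = 38+2 = 40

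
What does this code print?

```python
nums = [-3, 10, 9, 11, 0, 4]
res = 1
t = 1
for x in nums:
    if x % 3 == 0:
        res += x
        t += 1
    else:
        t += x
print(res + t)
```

x=-3: %3==0, res = 1+(-3) = -2; t=2
x=10: not %3==0; t=12
x=9: %3==0, res = (-2)+9 = 7; t=13
x=11: not %3==0; t=24
x=0: %3==0, res = 7+0 = 7; t=25
x=4: not %3==0; t=29
res+t = 7+29 = 36

36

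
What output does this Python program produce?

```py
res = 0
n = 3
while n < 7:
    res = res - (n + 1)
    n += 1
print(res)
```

n=3: res = 0-4 = -4
n=4: res = (-4)-5 = -9
n=5: res = (-9)-6 = -15
n=6: res = (-15)-7 = -22

-22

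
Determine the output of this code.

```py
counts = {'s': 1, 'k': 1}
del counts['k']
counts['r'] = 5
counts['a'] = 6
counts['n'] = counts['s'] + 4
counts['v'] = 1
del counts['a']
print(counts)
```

del 'k' → {'s': 1}
counts['r'] = 5 → {'s': 1, 'r': 5}
counts['a'] = 6 → {'s': 1, 'r': 5, 'a': 6}
counts['n'] = counts['s']+4 = 5 → {'s': 1, 'r': 5, 'a': 6, 'n': 5}
counts['v'] = 1 → {'s': 1, 'r': 5, 'a': 6, 'n': 5, 'v': 1}
del 'a' → {'s': 1, 'r': 5, 'n': 5, 'v': 1}

{'s': 1, 'r': 5, 'n': 5, 'v': 1}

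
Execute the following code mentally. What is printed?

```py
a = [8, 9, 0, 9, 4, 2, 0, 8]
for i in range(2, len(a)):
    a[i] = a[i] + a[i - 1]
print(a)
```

[8, 9, 9, 18, 22, 24, 24, 32]

i=2: a[2] = 0+9 = 9 → [8, 9, 9, 9, 4, 2, 0, 8]
i=3: a[3] = 9+9 = 18 → [8, 9, 9, 18, 4, 2, 0, 8]
i=4: a[4] = 4+18 = 22 → [8, 9, 9, 18, 22, 2, 0, 8]
i=5: a[5] = 2+22 = 24 → [8, 9, 9, 18, 22, 24, 0, 8]
i=6: a[6] = 0+24 = 24 → [8, 9, 9, 18, 22, 24, 24, 8]
i=7: a[7] = 8+24 = 32 → [8, 9, 9, 18, 22, 24, 24, 32]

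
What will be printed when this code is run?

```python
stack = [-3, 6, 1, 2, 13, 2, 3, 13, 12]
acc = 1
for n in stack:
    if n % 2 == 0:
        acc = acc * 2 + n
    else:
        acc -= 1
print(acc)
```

56

n=-3: not even, acc = 1-1 = 0
n=6: even, acc = 0*2+6 = 6
n=1: not even, acc = 6-1 = 5
n=2: even, acc = 5*2+2 = 12
n=13: not even, acc = 12-1 = 11
n=2: even, acc = 11*2+2 = 24
n=3: not even, acc = 24-1 = 23
n=13: not even, acc = 23-1 = 22
n=12: even, acc = 22*2+12 = 56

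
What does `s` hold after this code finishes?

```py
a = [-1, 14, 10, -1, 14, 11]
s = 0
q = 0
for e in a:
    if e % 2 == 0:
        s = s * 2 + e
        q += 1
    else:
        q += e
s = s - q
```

78

e=-1: not even; q=-1
e=14: even, s = 0*2+14 = 14; q=0
e=10: even, s = 14*2+10 = 38; q=1
e=-1: not even; q=0
e=14: even, s = 38*2+14 = 90; q=1
e=11: not even; q=12
s-q = 90-12 = 78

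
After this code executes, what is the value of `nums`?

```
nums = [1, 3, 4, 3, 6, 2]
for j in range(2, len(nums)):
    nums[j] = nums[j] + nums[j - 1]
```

j=2: nums[2] = 4+3 = 7 → [1, 3, 7, 3, 6, 2]
j=3: nums[3] = 3+7 = 10 → [1, 3, 7, 10, 6, 2]
j=4: nums[4] = 6+10 = 16 → [1, 3, 7, 10, 16, 2]
j=5: nums[5] = 2+16 = 18 → [1, 3, 7, 10, 16, 18]

[1, 3, 7, 10, 16, 18]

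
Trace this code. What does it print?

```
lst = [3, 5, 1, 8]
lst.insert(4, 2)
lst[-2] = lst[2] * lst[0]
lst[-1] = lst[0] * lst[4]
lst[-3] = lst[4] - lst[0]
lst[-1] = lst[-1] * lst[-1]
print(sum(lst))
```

insert 2 at 4 → [3, 5, 1, 8, 2]
lst[-2] = lst[2]*lst[0] = 1*3 = 3 → [3, 5, 1, 3, 2]
lst[-1] = lst[0]*lst[4] = 3*2 = 6 → [3, 5, 1, 3, 6]
lst[-3] = lst[4]-lst[0] = 6-3 = 3 → [3, 5, 3, 3, 6]
lst[-1] = lst[-1]*lst[-1] = 6*6 = 36 → [3, 5, 3, 3, 36]
sum = 50

50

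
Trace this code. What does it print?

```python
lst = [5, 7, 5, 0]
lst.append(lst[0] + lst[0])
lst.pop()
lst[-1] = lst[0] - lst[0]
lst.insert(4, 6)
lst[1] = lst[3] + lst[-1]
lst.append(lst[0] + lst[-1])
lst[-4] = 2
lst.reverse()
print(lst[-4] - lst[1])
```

-6

append lst[0]+lst[0] = 5+5 = 10 → [5, 7, 5, 0, 10]
pop() removes 10 → [5, 7, 5, 0]
lst[-1] = lst[0]-lst[0] = 5-5 = 0 → [5, 7, 5, 0]
insert 6 at 4 → [5, 7, 5, 0, 6]
lst[1] = lst[3]+lst[-1] = 0+6 = 6 → [5, 6, 5, 0, 6]
append lst[0]+lst[-1] = 5+6 = 11 → [5, 6, 5, 0, 6, 11]
lst[-4] = 2 → [5, 6, 2, 0, 6, 11]
reverse → [11, 6, 0, 2, 6, 5]
lst[-4]-lst[1] = 0-6 = -6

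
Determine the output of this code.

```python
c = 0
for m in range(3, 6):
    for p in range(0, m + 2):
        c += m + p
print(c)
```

120

m=3,p=0: c = 0+3 = 3
m=3,p=1: c = 3+4 = 7
m=3,p=2: c = 7+5 = 12
m=3,p=3: c = 12+6 = 18
m=3,p=4: c = 18+7 = 25
m=4,p=0: c = 25+4 = 29
m=4,p=1: c = 29+5 = 34
m=4,p=2: c = 34+6 = 40
m=4,p=3: c = 40+7 = 47
m=4,p=4: c = 47+8 = 55
m=4,p=5: c = 55+9 = 64
m=5,p=0: c = 64+5 = 69
m=5,p=1: c = 69+6 = 75
m=5,p=2: c = 75+7 = 82
m=5,p=3: c = 82+8 = 90
m=5,p=4: c = 90+9 = 99
m=5,p=5: c = 99+10 = 109
m=5,p=6: c = 109+11 = 120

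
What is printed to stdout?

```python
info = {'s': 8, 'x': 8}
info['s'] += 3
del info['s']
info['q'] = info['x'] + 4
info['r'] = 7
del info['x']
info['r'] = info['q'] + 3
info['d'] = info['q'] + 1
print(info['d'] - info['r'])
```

-2

info['s'] = 8+3 = 11 → {'s': 11, 'x': 8}
del 's' → {'x': 8}
info['q'] = info['x']+4 = 12 → {'x': 8, 'q': 12}
info['r'] = 7 → {'x': 8, 'q': 12, 'r': 7}
del 'x' → {'q': 12, 'r': 7}
info['r'] = info['q']+3 = 15 → {'q': 12, 'r': 15}
info['d'] = info['q']+1 = 13 → {'q': 12, 'r': 15, 'd': 13}
info['d']-info['r'] = 13-15 = -2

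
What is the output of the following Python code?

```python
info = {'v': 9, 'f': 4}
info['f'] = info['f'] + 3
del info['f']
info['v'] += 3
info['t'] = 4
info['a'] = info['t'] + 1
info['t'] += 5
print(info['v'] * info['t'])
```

info['f'] = info['f']+3 = 7 → {'v': 9, 'f': 7}
del 'f' → {'v': 9}
info['v'] = 9+3 = 12 → {'v': 12}
info['t'] = 4 → {'v': 12, 't': 4}
info['a'] = info['t']+1 = 5 → {'v': 12, 't': 4, 'a': 5}
info['t'] = 4+5 = 9 → {'v': 12, 't': 9, 'a': 5}
info['v']*info['t'] = 12*9 = 108

108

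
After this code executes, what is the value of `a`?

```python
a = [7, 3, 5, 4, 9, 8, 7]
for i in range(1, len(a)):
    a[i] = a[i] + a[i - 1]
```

[7, 10, 15, 19, 28, 36, 43]

i=1: a[1] = 3+7 = 10 → [7, 10, 5, 4, 9, 8, 7]
i=2: a[2] = 5+10 = 15 → [7, 10, 15, 4, 9, 8, 7]
i=3: a[3] = 4+15 = 19 → [7, 10, 15, 19, 9, 8, 7]
i=4: a[4] = 9+19 = 28 → [7, 10, 15, 19, 28, 8, 7]
i=5: a[5] = 8+28 = 36 → [7, 10, 15, 19, 28, 36, 7]
i=6: a[6] = 7+36 = 43 → [7, 10, 15, 19, 28, 36, 43]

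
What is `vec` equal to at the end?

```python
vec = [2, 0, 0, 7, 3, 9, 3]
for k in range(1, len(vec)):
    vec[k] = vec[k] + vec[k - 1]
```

k=1: vec[1] = 0+2 = 2 → [2, 2, 0, 7, 3, 9, 3]
k=2: vec[2] = 0+2 = 2 → [2, 2, 2, 7, 3, 9, 3]
k=3: vec[3] = 7+2 = 9 → [2, 2, 2, 9, 3, 9, 3]
k=4: vec[4] = 3+9 = 12 → [2, 2, 2, 9, 12, 9, 3]
k=5: vec[5] = 9+12 = 21 → [2, 2, 2, 9, 12, 21, 3]
k=6: vec[6] = 3+21 = 24 → [2, 2, 2, 9, 12, 21, 24]

[2, 2, 2, 9, 12, 21, 24]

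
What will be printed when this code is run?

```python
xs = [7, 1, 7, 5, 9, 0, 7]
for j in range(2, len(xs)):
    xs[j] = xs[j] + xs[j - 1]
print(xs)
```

[7, 1, 8, 13, 22, 22, 29]

j=2: xs[2] = 7+1 = 8 → [7, 1, 8, 5, 9, 0, 7]
j=3: xs[3] = 5+8 = 13 → [7, 1, 8, 13, 9, 0, 7]
j=4: xs[4] = 9+13 = 22 → [7, 1, 8, 13, 22, 0, 7]
j=5: xs[5] = 0+22 = 22 → [7, 1, 8, 13, 22, 22, 7]
j=6: xs[6] = 7+22 = 29 → [7, 1, 8, 13, 22, 22, 29]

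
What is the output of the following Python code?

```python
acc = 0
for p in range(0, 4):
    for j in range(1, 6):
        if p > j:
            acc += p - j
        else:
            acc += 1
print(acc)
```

21

p=0,j=1: not 0>1, acc = 0+1 = 1
p=0,j=2: not 0>2, acc = 1+1 = 2
p=0,j=3: not 0>3, acc = 2+1 = 3
p=0,j=4: not 0>4, acc = 3+1 = 4
p=0,j=5: not 0>5, acc = 4+1 = 5
p=1,j=1: not 1>1, acc = 5+1 = 6
p=1,j=2: not 1>2, acc = 6+1 = 7
p=1,j=3: not 1>3, acc = 7+1 = 8
p=1,j=4: not 1>4, acc = 8+1 = 9
p=1,j=5: not 1>5, acc = 9+1 = 10
p=2,j=1: 2>1, acc = 10+1 = 11
p=2,j=2: not 2>2, acc = 11+1 = 12
p=2,j=3: not 2>3, acc = 12+1 = 13
p=2,j=4: not 2>4, acc = 13+1 = 14
p=2,j=5: not 2>5, acc = 14+1 = 15
p=3,j=1: 3>1, acc = 15+2 = 17
p=3,j=2: 3>2, acc = 17+1 = 18
p=3,j=3: not 3>3, acc = 18+1 = 19
p=3,j=4: not 3>4, acc = 19+1 = 20
p=3,j=5: not 3>5, acc = 20+1 = 21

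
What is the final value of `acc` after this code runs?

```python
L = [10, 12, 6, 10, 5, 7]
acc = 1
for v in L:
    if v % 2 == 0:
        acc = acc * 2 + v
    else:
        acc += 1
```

v=10: even, acc = 1*2+10 = 12
v=12: even, acc = 12*2+12 = 36
v=6: even, acc = 36*2+6 = 78
v=10: even, acc = 78*2+10 = 166
v=5: not even, acc = 166+1 = 167
v=7: not even, acc = 167+1 = 168

168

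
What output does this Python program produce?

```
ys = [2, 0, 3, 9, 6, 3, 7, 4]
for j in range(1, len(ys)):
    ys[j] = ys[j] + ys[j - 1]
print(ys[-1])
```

j=1: ys[1] = 0+2 = 2 → [2, 2, 3, 9, 6, 3, 7, 4]
j=2: ys[2] = 3+2 = 5 → [2, 2, 5, 9, 6, 3, 7, 4]
j=3: ys[3] = 9+5 = 14 → [2, 2, 5, 14, 6, 3, 7, 4]
j=4: ys[4] = 6+14 = 20 → [2, 2, 5, 14, 20, 3, 7, 4]
j=5: ys[5] = 3+20 = 23 → [2, 2, 5, 14, 20, 23, 7, 4]
j=6: ys[6] = 7+23 = 30 → [2, 2, 5, 14, 20, 23, 30, 4]
j=7: ys[7] = 4+30 = 34 → [2, 2, 5, 14, 20, 23, 30, 34]

34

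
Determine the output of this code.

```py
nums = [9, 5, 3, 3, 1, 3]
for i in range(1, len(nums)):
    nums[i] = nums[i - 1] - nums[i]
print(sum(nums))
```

3

i=1: nums[1] = 9-5 = 4 → [9, 4, 3, 3, 1, 3]
i=2: nums[2] = 4-3 = 1 → [9, 4, 1, 3, 1, 3]
i=3: nums[3] = 1-3 = -2 → [9, 4, 1, -2, 1, 3]
i=4: nums[4] = (-2)-1 = -3 → [9, 4, 1, -2, -3, 3]
i=5: nums[5] = (-3)-3 = -6 → [9, 4, 1, -2, -3, -6]
sum = 3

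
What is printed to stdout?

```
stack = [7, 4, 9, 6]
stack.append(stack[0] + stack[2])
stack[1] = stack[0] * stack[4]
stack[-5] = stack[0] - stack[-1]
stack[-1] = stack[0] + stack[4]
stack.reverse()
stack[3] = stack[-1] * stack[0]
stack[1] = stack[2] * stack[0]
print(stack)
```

append stack[0]+stack[2] = 7+9 = 16 → [7, 4, 9, 6, 16]
stack[1] = stack[0]*stack[4] = 7*16 = 112 → [7, 112, 9, 6, 16]
stack[-5] = stack[0]-stack[-1] = 7-16 = -9 → [-9, 112, 9, 6, 16]
stack[-1] = stack[0]+stack[4] = (-9)+16 = 7 → [-9, 112, 9, 6, 7]
reverse → [7, 6, 9, 112, -9]
stack[3] = stack[-1]*stack[0] = (-9)*7 = -63 → [7, 6, 9, -63, -9]
stack[1] = stack[2]*stack[0] = 9*7 = 63 → [7, 63, 9, -63, -9]

[7, 63, 9, -63, -9]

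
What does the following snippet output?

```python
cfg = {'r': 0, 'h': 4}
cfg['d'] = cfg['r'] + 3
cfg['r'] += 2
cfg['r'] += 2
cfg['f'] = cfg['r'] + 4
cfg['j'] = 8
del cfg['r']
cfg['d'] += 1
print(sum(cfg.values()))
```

cfg['d'] = cfg['r']+3 = 3 → {'r': 0, 'h': 4, 'd': 3}
cfg['r'] = 0+2 = 2 → {'r': 2, 'h': 4, 'd': 3}
cfg['r'] = 2+2 = 4 → {'r': 4, 'h': 4, 'd': 3}
cfg['f'] = cfg['r']+4 = 8 → {'r': 4, 'h': 4, 'd': 3, 'f': 8}
cfg['j'] = 8 → {'r': 4, 'h': 4, 'd': 3, 'f': 8, 'j': 8}
del 'r' → {'h': 4, 'd': 3, 'f': 8, 'j': 8}
cfg['d'] = 3+1 = 4 → {'h': 4, 'd': 4, 'f': 8, 'j': 8}
sum of values = 24

24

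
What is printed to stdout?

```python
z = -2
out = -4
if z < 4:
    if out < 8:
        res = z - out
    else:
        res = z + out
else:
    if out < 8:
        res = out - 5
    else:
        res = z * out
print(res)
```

z=-2, out=-4
z < 4 is True; out < 8 is True
→ res = z - out = 2

2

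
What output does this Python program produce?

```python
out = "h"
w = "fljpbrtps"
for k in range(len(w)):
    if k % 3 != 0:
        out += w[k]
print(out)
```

k=0: skip
k=1: add 'l' → 'hl'
k=2: add 'j' → 'hlj'
k=3: skip
k=4: add 'b' → 'hljb'
k=5: add 'r' → 'hljbr'
k=6: skip
k=7: add 'p' → 'hljbrp'
k=8: add 's' → 'hljbrps'

hljbrps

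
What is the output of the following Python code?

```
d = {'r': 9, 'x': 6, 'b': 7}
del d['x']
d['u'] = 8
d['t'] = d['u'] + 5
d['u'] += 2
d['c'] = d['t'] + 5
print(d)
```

{'r': 9, 'b': 7, 'u': 10, 't': 13, 'c': 18}

del 'x' → {'r': 9, 'b': 7}
d['u'] = 8 → {'r': 9, 'b': 7, 'u': 8}
d['t'] = d['u']+5 = 13 → {'r': 9, 'b': 7, 'u': 8, 't': 13}
d['u'] = 8+2 = 10 → {'r': 9, 'b': 7, 'u': 10, 't': 13}
d['c'] = d['t']+5 = 18 → {'r': 9, 'b': 7, 'u': 10, 't': 13, 'c': 18}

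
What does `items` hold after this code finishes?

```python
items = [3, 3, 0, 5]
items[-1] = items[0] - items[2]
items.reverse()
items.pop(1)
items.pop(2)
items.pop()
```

items[-1] = items[0]-items[2] = 3-0 = 3 → [3, 3, 0, 3]
reverse → [3, 0, 3, 3]
pop(1) removes 0 → [3, 3, 3]
pop(2) removes 3 → [3, 3]
pop() removes 3 → [3]

[3]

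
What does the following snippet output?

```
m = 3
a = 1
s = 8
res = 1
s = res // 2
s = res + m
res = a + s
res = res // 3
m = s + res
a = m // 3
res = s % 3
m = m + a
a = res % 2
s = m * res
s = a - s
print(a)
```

1

s = 1//2 = 0
s = 1+3 = 4
res = 1+4 = 5
res = 5//3 = 1
m = 4+1 = 5
a = 5//3 = 1
res = 4%3 = 1
m = 5+1 = 6
a = 1%2 = 1
s = 6*1 = 6
s = 1-6 = -5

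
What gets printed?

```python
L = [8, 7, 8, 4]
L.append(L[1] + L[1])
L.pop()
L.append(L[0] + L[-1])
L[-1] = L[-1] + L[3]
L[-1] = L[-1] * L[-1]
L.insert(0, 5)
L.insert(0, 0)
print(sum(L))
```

append L[1]+L[1] = 7+7 = 14 → [8, 7, 8, 4, 14]
pop() removes 14 → [8, 7, 8, 4]
append L[0]+L[-1] = 8+4 = 12 → [8, 7, 8, 4, 12]
L[-1] = L[-1]+L[3] = 12+4 = 16 → [8, 7, 8, 4, 16]
L[-1] = L[-1]*L[-1] = 16*16 = 256 → [8, 7, 8, 4, 256]
insert 5 at 0 → [5, 8, 7, 8, 4, 256]
insert 0 at 0 → [0, 5, 8, 7, 8, 4, 256]
sum = 288

288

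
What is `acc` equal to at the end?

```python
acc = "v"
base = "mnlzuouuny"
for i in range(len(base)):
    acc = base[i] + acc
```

'ynuuouzlnmv'

i=0: prepend 'm' → 'mv'
i=1: prepend 'n' → 'nmv'
i=2: prepend 'l' → 'lnmv'
i=3: prepend 'z' → 'zlnmv'
i=4: prepend 'u' → 'uzlnmv'
i=5: prepend 'o' → 'ouzlnmv'
i=6: prepend 'u' → 'uouzlnmv'
i=7: prepend 'u' → 'uuouzlnmv'
i=8: prepend 'n' → 'nuuouzlnmv'
i=9: prepend 'y' → 'ynuuouzlnmv'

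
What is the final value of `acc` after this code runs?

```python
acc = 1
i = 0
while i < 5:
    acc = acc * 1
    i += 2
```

1

i=0: acc = 1*1 = 1
i=2: acc = 1*1 = 1
i=4: acc = 1*1 = 1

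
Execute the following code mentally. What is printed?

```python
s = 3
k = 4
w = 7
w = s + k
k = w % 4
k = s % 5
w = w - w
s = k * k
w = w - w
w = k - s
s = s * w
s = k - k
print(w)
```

-6

w = 3+4 = 7
k = 7%4 = 3
k = 3%5 = 3
w = 7-7 = 0
s = 3*3 = 9
w = 0-0 = 0
w = 3-9 = -6
s = 9*(-6) = -54
s = 3-3 = 0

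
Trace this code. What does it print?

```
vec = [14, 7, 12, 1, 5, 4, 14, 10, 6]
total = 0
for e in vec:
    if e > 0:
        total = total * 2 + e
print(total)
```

5474

e=14: >0, total = 0*2+14 = 14
e=7: >0, total = 14*2+7 = 35
e=12: >0, total = 35*2+12 = 82
e=1: >0, total = 82*2+1 = 165
e=5: >0, total = 165*2+5 = 335
e=4: >0, total = 335*2+4 = 674
e=14: >0, total = 674*2+14 = 1362
e=10: >0, total = 1362*2+10 = 2734
e=6: >0, total = 2734*2+6 = 5474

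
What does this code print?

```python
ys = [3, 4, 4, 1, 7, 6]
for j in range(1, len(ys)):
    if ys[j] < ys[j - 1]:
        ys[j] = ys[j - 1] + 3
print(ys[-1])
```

j=1: 4>=3, unchanged → [3, 4, 4, 1, 7, 6]
j=2: 4>=4, unchanged → [3, 4, 4, 1, 7, 6]
j=3: 1<4, ys[3] = 4+3 = 7 → [3, 4, 4, 7, 7, 6]
j=4: 7>=7, unchanged → [3, 4, 4, 7, 7, 6]
j=5: 6<7, ys[5] = 7+3 = 10 → [3, 4, 4, 7, 7, 10]

10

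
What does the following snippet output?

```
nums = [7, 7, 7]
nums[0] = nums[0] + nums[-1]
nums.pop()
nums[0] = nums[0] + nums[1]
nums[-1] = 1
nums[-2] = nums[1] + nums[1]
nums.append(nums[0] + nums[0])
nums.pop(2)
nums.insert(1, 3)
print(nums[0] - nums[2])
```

1

nums[0] = nums[0]+nums[-1] = 7+7 = 14 → [14, 7, 7]
pop() removes 7 → [14, 7]
nums[0] = nums[0]+nums[1] = 14+7 = 21 → [21, 7]
nums[-1] = 1 → [21, 1]
nums[-2] = nums[1]+nums[1] = 1+1 = 2 → [2, 1]
append nums[0]+nums[0] = 2+2 = 4 → [2, 1, 4]
pop(2) removes 4 → [2, 1]
insert 3 at 1 → [2, 3, 1]
nums[0]-nums[2] = 2-1 = 1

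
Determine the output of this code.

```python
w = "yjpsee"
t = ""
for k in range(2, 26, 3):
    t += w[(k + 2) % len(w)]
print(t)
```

k=2: add w[4]='e' → 'e'
k=5: add w[1]='j' → 'ej'
k=8: add w[4]='e' → 'eje'
k=11: add w[1]='j' → 'ejej'
k=14: add w[4]='e' → 'ejeje'
k=17: add w[1]='j' → 'ejejej'
k=20: add w[4]='e' → 'ejejeje'
k=23: add w[1]='j' → 'ejejejej'

ejejejej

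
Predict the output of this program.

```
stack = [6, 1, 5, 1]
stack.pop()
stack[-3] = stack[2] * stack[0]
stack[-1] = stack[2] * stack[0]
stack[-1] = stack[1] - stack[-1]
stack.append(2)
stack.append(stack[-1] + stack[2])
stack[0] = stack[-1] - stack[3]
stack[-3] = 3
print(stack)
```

[-149, 1, 3, 2, -147]

pop() removes 1 → [6, 1, 5]
stack[-3] = stack[2]*stack[0] = 5*6 = 30 → [30, 1, 5]
stack[-1] = stack[2]*stack[0] = 5*30 = 150 → [30, 1, 150]
stack[-1] = stack[1]-stack[-1] = 1-150 = -149 → [30, 1, -149]
append 2 → [30, 1, -149, 2]
append stack[-1]+stack[2] = 2+(-149) = -147 → [30, 1, -149, 2, -147]
stack[0] = stack[-1]-stack[3] = (-147)-2 = -149 → [-149, 1, -149, 2, -147]
stack[-3] = 3 → [-149, 1, 3, 2, -147]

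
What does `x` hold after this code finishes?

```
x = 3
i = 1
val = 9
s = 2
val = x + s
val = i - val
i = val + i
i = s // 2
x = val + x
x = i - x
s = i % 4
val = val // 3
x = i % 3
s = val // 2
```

1

val = 3+2 = 5
val = 1-5 = -4
i = (-4)+1 = -3
i = 2//2 = 1
x = (-4)+3 = -1
x = 1-(-1) = 2
s = 1%4 = 1
val = (-4)//3 = -2
x = 1%3 = 1
s = (-2)//2 = -1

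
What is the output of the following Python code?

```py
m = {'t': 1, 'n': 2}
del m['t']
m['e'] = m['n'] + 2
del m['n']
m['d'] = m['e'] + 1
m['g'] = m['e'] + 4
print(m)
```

del 't' → {'n': 2}
m['e'] = m['n']+2 = 4 → {'n': 2, 'e': 4}
del 'n' → {'e': 4}
m['d'] = m['e']+1 = 5 → {'e': 4, 'd': 5}
m['g'] = m['e']+4 = 8 → {'e': 4, 'd': 5, 'g': 8}

{'e': 4, 'd': 5, 'g': 8}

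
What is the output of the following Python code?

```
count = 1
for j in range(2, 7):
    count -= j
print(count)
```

j=2: count = 1-2 = -1
j=3: count = (-1)-3 = -4
j=4: count = (-4)-4 = -8
j=5: count = (-8)-5 = -13
j=6: count = (-13)-6 = -19

-19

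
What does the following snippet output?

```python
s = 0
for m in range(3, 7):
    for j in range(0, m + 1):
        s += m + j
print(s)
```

m=3,j=0: s = 0+3 = 3
m=3,j=1: s = 3+4 = 7
m=3,j=2: s = 7+5 = 12
m=3,j=3: s = 12+6 = 18
m=4,j=0: s = 18+4 = 22
m=4,j=1: s = 22+5 = 27
m=4,j=2: s = 27+6 = 33
m=4,j=3: s = 33+7 = 40
m=4,j=4: s = 40+8 = 48
m=5,j=0: s = 48+5 = 53
m=5,j=1: s = 53+6 = 59
m=5,j=2: s = 59+7 = 66
m=5,j=3: s = 66+8 = 74
m=5,j=4: s = 74+9 = 83
m=5,j=5: s = 83+10 = 93
m=6,j=0: s = 93+6 = 99
m=6,j=1: s = 99+7 = 106
m=6,j=2: s = 106+8 = 114
m=6,j=3: s = 114+9 = 123
m=6,j=4: s = 123+10 = 133
m=6,j=5: s = 133+11 = 144
m=6,j=6: s = 144+12 = 156

156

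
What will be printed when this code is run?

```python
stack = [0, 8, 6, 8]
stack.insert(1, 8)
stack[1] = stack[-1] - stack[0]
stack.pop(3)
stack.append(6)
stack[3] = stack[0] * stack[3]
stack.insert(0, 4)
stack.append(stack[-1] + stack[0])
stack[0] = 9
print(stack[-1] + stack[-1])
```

20

insert 8 at 1 → [0, 8, 8, 6, 8]
stack[1] = stack[-1]-stack[0] = 8-0 = 8 → [0, 8, 8, 6, 8]
pop(3) removes 6 → [0, 8, 8, 8]
append 6 → [0, 8, 8, 8, 6]
stack[3] = stack[0]*stack[3] = 0*8 = 0 → [0, 8, 8, 0, 6]
insert 4 at 0 → [4, 0, 8, 8, 0, 6]
append stack[-1]+stack[0] = 6+4 = 10 → [4, 0, 8, 8, 0, 6, 10]
stack[0] = 9 → [9, 0, 8, 8, 0, 6, 10]
stack[-1]+stack[-1] = 10+10 = 20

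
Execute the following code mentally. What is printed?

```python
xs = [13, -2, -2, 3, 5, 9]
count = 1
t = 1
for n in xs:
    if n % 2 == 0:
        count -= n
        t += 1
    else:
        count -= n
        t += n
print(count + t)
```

n=13: not even, count = 1-13 = -12; t=14
n=-2: even, count = (-12)-(-2) = -10; t=15
n=-2: even, count = (-10)-(-2) = -8; t=16
n=3: not even, count = (-8)-3 = -11; t=19
n=5: not even, count = (-11)-5 = -16; t=24
n=9: not even, count = (-16)-9 = -25; t=33
count+t = (-25)+33 = 8

8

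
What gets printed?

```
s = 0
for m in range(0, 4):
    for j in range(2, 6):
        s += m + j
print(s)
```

m=0,j=2: s = 0+2 = 2
m=0,j=3: s = 2+3 = 5
m=0,j=4: s = 5+4 = 9
m=0,j=5: s = 9+5 = 14
m=1,j=2: s = 14+3 = 17
m=1,j=3: s = 17+4 = 21
m=1,j=4: s = 21+5 = 26
m=1,j=5: s = 26+6 = 32
m=2,j=2: s = 32+4 = 36
m=2,j=3: s = 36+5 = 41
m=2,j=4: s = 41+6 = 47
m=2,j=5: s = 47+7 = 54
m=3,j=2: s = 54+5 = 59
m=3,j=3: s = 59+6 = 65
m=3,j=4: s = 65+7 = 72
m=3,j=5: s = 72+8 = 80

80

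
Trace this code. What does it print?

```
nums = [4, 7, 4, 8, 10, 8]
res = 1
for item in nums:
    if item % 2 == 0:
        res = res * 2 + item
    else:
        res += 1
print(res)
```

item=4: even, res = 1*2+4 = 6
item=7: not even, res = 6+1 = 7
item=4: even, res = 7*2+4 = 18
item=8: even, res = 18*2+8 = 44
item=10: even, res = 44*2+10 = 98
item=8: even, res = 98*2+8 = 204

204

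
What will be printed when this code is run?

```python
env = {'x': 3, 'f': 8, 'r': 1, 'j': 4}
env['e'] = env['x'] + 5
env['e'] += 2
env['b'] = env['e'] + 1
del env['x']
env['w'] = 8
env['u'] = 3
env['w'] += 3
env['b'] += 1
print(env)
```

{'f': 8, 'r': 1, 'j': 4, 'e': 10, 'b': 12, 'w': 11, 'u': 3}

env['e'] = env['x']+5 = 8 → {'x': 3, 'f': 8, 'r': 1, 'j': 4, 'e': 8}
env['e'] = 8+2 = 10 → {'x': 3, 'f': 8, 'r': 1, 'j': 4, 'e': 10}
env['b'] = env['e']+1 = 11 → {'x': 3, 'f': 8, 'r': 1, 'j': 4, 'e': 10, 'b': 11}
del 'x' → {'f': 8, 'r': 1, 'j': 4, 'e': 10, 'b': 11}
env['w'] = 8 → {'f': 8, 'r': 1, 'j': 4, 'e': 10, 'b': 11, 'w': 8}
env['u'] = 3 → {'f': 8, 'r': 1, 'j': 4, 'e': 10, 'b': 11, 'w': 8, 'u': 3}
env['w'] = 8+3 = 11 → {'f': 8, 'r': 1, 'j': 4, 'e': 10, 'b': 11, 'w': 11, 'u': 3}
env['b'] = 11+1 = 12 → {'f': 8, 'r': 1, 'j': 4, 'e': 10, 'b': 12, 'w': 11, 'u': 3}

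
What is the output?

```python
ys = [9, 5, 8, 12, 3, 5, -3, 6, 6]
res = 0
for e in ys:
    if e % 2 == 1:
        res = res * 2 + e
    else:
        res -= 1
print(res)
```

185

e=9: odd, res = 0*2+9 = 9
e=5: odd, res = 9*2+5 = 23
e=8: not odd, res = 23-1 = 22
e=12: not odd, res = 22-1 = 21
e=3: odd, res = 21*2+3 = 45
e=5: odd, res = 45*2+5 = 95
e=-3: odd, res = 95*2+(-3) = 187
e=6: not odd, res = 187-1 = 186
e=6: not odd, res = 186-1 = 185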